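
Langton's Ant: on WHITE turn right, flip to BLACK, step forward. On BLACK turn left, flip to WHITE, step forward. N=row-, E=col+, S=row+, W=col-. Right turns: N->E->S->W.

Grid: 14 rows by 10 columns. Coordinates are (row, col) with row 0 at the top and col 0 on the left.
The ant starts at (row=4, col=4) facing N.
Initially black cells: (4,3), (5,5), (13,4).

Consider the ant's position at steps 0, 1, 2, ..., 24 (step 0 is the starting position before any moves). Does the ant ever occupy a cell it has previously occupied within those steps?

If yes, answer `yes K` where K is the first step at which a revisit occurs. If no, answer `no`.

Step 1: on WHITE (4,4): turn R to E, flip to black, move to (4,5). |black|=4 — new cell
Step 2: on WHITE (4,5): turn R to S, flip to black, move to (5,5). |black|=5 — new cell
Step 3: on BLACK (5,5): turn L to E, flip to white, move to (5,6). |black|=4 — new cell
Step 4: on WHITE (5,6): turn R to S, flip to black, move to (6,6). |black|=5 — new cell
Step 5: on WHITE (6,6): turn R to W, flip to black, move to (6,5). |black|=6 — new cell
Step 6: on WHITE (6,5): turn R to N, flip to black, move to (5,5). |black|=7 — REVISIT

Answer: yes 6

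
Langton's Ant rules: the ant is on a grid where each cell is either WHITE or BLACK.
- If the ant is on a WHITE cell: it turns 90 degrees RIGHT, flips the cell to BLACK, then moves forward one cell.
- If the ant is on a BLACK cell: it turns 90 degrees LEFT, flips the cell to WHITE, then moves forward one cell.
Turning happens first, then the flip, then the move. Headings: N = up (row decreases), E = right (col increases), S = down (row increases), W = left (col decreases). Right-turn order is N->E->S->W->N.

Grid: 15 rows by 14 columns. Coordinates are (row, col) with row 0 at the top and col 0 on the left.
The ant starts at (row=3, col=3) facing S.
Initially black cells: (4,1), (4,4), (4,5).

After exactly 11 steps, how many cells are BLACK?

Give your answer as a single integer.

Answer: 8

Derivation:
Step 1: on WHITE (3,3): turn R to W, flip to black, move to (3,2). |black|=4
Step 2: on WHITE (3,2): turn R to N, flip to black, move to (2,2). |black|=5
Step 3: on WHITE (2,2): turn R to E, flip to black, move to (2,3). |black|=6
Step 4: on WHITE (2,3): turn R to S, flip to black, move to (3,3). |black|=7
Step 5: on BLACK (3,3): turn L to E, flip to white, move to (3,4). |black|=6
Step 6: on WHITE (3,4): turn R to S, flip to black, move to (4,4). |black|=7
Step 7: on BLACK (4,4): turn L to E, flip to white, move to (4,5). |black|=6
Step 8: on BLACK (4,5): turn L to N, flip to white, move to (3,5). |black|=5
Step 9: on WHITE (3,5): turn R to E, flip to black, move to (3,6). |black|=6
Step 10: on WHITE (3,6): turn R to S, flip to black, move to (4,6). |black|=7
Step 11: on WHITE (4,6): turn R to W, flip to black, move to (4,5). |black|=8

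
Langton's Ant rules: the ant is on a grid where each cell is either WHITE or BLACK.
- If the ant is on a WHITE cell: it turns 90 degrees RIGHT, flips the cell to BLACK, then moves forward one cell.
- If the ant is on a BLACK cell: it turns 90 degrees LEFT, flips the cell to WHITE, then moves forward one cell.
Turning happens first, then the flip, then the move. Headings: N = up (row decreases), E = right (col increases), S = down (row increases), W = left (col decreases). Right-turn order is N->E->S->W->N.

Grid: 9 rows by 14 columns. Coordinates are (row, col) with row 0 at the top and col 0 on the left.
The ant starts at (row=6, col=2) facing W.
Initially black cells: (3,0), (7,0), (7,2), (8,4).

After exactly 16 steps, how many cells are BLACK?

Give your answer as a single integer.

Step 1: on WHITE (6,2): turn R to N, flip to black, move to (5,2). |black|=5
Step 2: on WHITE (5,2): turn R to E, flip to black, move to (5,3). |black|=6
Step 3: on WHITE (5,3): turn R to S, flip to black, move to (6,3). |black|=7
Step 4: on WHITE (6,3): turn R to W, flip to black, move to (6,2). |black|=8
Step 5: on BLACK (6,2): turn L to S, flip to white, move to (7,2). |black|=7
Step 6: on BLACK (7,2): turn L to E, flip to white, move to (7,3). |black|=6
Step 7: on WHITE (7,3): turn R to S, flip to black, move to (8,3). |black|=7
Step 8: on WHITE (8,3): turn R to W, flip to black, move to (8,2). |black|=8
Step 9: on WHITE (8,2): turn R to N, flip to black, move to (7,2). |black|=9
Step 10: on WHITE (7,2): turn R to E, flip to black, move to (7,3). |black|=10
Step 11: on BLACK (7,3): turn L to N, flip to white, move to (6,3). |black|=9
Step 12: on BLACK (6,3): turn L to W, flip to white, move to (6,2). |black|=8
Step 13: on WHITE (6,2): turn R to N, flip to black, move to (5,2). |black|=9
Step 14: on BLACK (5,2): turn L to W, flip to white, move to (5,1). |black|=8
Step 15: on WHITE (5,1): turn R to N, flip to black, move to (4,1). |black|=9
Step 16: on WHITE (4,1): turn R to E, flip to black, move to (4,2). |black|=10

Answer: 10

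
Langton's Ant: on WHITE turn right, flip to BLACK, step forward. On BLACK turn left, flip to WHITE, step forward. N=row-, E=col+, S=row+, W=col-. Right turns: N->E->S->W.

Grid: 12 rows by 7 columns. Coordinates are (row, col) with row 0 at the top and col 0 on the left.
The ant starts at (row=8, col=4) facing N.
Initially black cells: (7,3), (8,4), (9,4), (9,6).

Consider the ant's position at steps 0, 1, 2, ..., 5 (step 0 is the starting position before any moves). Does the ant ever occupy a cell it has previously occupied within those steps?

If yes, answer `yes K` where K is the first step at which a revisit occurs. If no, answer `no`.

Answer: no

Derivation:
Step 1: on BLACK (8,4): turn L to W, flip to white, move to (8,3). |black|=3 — new cell
Step 2: on WHITE (8,3): turn R to N, flip to black, move to (7,3). |black|=4 — new cell
Step 3: on BLACK (7,3): turn L to W, flip to white, move to (7,2). |black|=3 — new cell
Step 4: on WHITE (7,2): turn R to N, flip to black, move to (6,2). |black|=4 — new cell
Step 5: on WHITE (6,2): turn R to E, flip to black, move to (6,3). |black|=5 — new cell
No revisit within 5 steps.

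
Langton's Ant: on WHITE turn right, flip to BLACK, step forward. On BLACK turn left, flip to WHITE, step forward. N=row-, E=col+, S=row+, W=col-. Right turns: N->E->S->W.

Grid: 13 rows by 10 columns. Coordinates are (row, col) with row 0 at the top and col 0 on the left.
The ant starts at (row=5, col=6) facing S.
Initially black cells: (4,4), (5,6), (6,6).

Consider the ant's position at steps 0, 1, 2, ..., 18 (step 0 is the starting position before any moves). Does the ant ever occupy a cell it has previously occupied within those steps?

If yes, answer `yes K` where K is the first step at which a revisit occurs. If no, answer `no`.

Answer: yes 7

Derivation:
Step 1: on BLACK (5,6): turn L to E, flip to white, move to (5,7). |black|=2 — new cell
Step 2: on WHITE (5,7): turn R to S, flip to black, move to (6,7). |black|=3 — new cell
Step 3: on WHITE (6,7): turn R to W, flip to black, move to (6,6). |black|=4 — new cell
Step 4: on BLACK (6,6): turn L to S, flip to white, move to (7,6). |black|=3 — new cell
Step 5: on WHITE (7,6): turn R to W, flip to black, move to (7,5). |black|=4 — new cell
Step 6: on WHITE (7,5): turn R to N, flip to black, move to (6,5). |black|=5 — new cell
Step 7: on WHITE (6,5): turn R to E, flip to black, move to (6,6). |black|=6 — REVISIT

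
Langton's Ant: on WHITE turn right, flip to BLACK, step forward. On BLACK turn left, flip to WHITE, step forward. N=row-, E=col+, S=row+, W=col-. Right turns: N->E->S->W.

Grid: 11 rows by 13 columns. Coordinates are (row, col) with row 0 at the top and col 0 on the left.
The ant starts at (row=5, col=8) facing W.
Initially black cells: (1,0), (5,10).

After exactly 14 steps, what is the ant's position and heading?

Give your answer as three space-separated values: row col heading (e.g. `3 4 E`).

Step 1: on WHITE (5,8): turn R to N, flip to black, move to (4,8). |black|=3
Step 2: on WHITE (4,8): turn R to E, flip to black, move to (4,9). |black|=4
Step 3: on WHITE (4,9): turn R to S, flip to black, move to (5,9). |black|=5
Step 4: on WHITE (5,9): turn R to W, flip to black, move to (5,8). |black|=6
Step 5: on BLACK (5,8): turn L to S, flip to white, move to (6,8). |black|=5
Step 6: on WHITE (6,8): turn R to W, flip to black, move to (6,7). |black|=6
Step 7: on WHITE (6,7): turn R to N, flip to black, move to (5,7). |black|=7
Step 8: on WHITE (5,7): turn R to E, flip to black, move to (5,8). |black|=8
Step 9: on WHITE (5,8): turn R to S, flip to black, move to (6,8). |black|=9
Step 10: on BLACK (6,8): turn L to E, flip to white, move to (6,9). |black|=8
Step 11: on WHITE (6,9): turn R to S, flip to black, move to (7,9). |black|=9
Step 12: on WHITE (7,9): turn R to W, flip to black, move to (7,8). |black|=10
Step 13: on WHITE (7,8): turn R to N, flip to black, move to (6,8). |black|=11
Step 14: on WHITE (6,8): turn R to E, flip to black, move to (6,9). |black|=12

Answer: 6 9 E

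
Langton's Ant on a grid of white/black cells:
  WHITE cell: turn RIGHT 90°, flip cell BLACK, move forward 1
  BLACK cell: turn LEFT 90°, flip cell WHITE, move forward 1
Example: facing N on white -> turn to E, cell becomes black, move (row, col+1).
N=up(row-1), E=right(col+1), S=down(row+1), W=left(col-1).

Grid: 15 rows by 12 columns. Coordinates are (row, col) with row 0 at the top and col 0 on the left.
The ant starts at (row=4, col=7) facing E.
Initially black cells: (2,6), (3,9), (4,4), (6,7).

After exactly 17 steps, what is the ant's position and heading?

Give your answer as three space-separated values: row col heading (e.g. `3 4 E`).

Answer: 3 5 S

Derivation:
Step 1: on WHITE (4,7): turn R to S, flip to black, move to (5,7). |black|=5
Step 2: on WHITE (5,7): turn R to W, flip to black, move to (5,6). |black|=6
Step 3: on WHITE (5,6): turn R to N, flip to black, move to (4,6). |black|=7
Step 4: on WHITE (4,6): turn R to E, flip to black, move to (4,7). |black|=8
Step 5: on BLACK (4,7): turn L to N, flip to white, move to (3,7). |black|=7
Step 6: on WHITE (3,7): turn R to E, flip to black, move to (3,8). |black|=8
Step 7: on WHITE (3,8): turn R to S, flip to black, move to (4,8). |black|=9
Step 8: on WHITE (4,8): turn R to W, flip to black, move to (4,7). |black|=10
Step 9: on WHITE (4,7): turn R to N, flip to black, move to (3,7). |black|=11
Step 10: on BLACK (3,7): turn L to W, flip to white, move to (3,6). |black|=10
Step 11: on WHITE (3,6): turn R to N, flip to black, move to (2,6). |black|=11
Step 12: on BLACK (2,6): turn L to W, flip to white, move to (2,5). |black|=10
Step 13: on WHITE (2,5): turn R to N, flip to black, move to (1,5). |black|=11
Step 14: on WHITE (1,5): turn R to E, flip to black, move to (1,6). |black|=12
Step 15: on WHITE (1,6): turn R to S, flip to black, move to (2,6). |black|=13
Step 16: on WHITE (2,6): turn R to W, flip to black, move to (2,5). |black|=14
Step 17: on BLACK (2,5): turn L to S, flip to white, move to (3,5). |black|=13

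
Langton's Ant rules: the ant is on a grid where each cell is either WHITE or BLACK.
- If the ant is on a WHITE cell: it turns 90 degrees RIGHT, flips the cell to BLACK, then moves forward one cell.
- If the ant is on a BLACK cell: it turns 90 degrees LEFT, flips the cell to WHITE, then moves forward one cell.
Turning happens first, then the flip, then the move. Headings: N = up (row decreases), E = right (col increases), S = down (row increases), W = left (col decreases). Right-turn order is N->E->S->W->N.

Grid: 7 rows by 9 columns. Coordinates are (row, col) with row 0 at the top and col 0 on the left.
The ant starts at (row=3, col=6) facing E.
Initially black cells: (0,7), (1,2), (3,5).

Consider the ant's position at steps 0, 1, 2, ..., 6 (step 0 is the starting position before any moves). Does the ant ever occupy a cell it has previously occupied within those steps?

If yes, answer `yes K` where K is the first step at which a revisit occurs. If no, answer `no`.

Step 1: on WHITE (3,6): turn R to S, flip to black, move to (4,6). |black|=4 — new cell
Step 2: on WHITE (4,6): turn R to W, flip to black, move to (4,5). |black|=5 — new cell
Step 3: on WHITE (4,5): turn R to N, flip to black, move to (3,5). |black|=6 — new cell
Step 4: on BLACK (3,5): turn L to W, flip to white, move to (3,4). |black|=5 — new cell
Step 5: on WHITE (3,4): turn R to N, flip to black, move to (2,4). |black|=6 — new cell
Step 6: on WHITE (2,4): turn R to E, flip to black, move to (2,5). |black|=7 — new cell
No revisit within 6 steps.

Answer: no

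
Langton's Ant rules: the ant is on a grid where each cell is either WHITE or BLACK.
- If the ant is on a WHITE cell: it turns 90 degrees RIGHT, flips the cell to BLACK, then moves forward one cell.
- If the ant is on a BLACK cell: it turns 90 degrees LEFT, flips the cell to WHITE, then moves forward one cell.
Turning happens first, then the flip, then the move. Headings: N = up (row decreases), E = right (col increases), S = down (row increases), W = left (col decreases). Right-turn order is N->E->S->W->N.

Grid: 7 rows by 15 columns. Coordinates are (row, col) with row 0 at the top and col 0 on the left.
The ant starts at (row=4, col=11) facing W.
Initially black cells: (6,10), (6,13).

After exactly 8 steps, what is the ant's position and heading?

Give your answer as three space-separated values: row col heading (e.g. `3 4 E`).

Step 1: on WHITE (4,11): turn R to N, flip to black, move to (3,11). |black|=3
Step 2: on WHITE (3,11): turn R to E, flip to black, move to (3,12). |black|=4
Step 3: on WHITE (3,12): turn R to S, flip to black, move to (4,12). |black|=5
Step 4: on WHITE (4,12): turn R to W, flip to black, move to (4,11). |black|=6
Step 5: on BLACK (4,11): turn L to S, flip to white, move to (5,11). |black|=5
Step 6: on WHITE (5,11): turn R to W, flip to black, move to (5,10). |black|=6
Step 7: on WHITE (5,10): turn R to N, flip to black, move to (4,10). |black|=7
Step 8: on WHITE (4,10): turn R to E, flip to black, move to (4,11). |black|=8

Answer: 4 11 E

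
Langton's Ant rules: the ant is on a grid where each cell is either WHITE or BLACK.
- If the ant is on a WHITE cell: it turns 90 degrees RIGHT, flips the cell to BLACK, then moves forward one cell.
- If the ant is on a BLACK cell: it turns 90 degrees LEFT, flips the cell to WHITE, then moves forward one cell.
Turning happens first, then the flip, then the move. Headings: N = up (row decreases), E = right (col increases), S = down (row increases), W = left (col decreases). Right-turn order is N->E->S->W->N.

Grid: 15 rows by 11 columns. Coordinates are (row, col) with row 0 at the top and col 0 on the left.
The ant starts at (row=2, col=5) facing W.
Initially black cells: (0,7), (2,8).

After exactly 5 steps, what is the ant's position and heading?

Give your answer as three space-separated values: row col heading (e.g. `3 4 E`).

Answer: 3 5 S

Derivation:
Step 1: on WHITE (2,5): turn R to N, flip to black, move to (1,5). |black|=3
Step 2: on WHITE (1,5): turn R to E, flip to black, move to (1,6). |black|=4
Step 3: on WHITE (1,6): turn R to S, flip to black, move to (2,6). |black|=5
Step 4: on WHITE (2,6): turn R to W, flip to black, move to (2,5). |black|=6
Step 5: on BLACK (2,5): turn L to S, flip to white, move to (3,5). |black|=5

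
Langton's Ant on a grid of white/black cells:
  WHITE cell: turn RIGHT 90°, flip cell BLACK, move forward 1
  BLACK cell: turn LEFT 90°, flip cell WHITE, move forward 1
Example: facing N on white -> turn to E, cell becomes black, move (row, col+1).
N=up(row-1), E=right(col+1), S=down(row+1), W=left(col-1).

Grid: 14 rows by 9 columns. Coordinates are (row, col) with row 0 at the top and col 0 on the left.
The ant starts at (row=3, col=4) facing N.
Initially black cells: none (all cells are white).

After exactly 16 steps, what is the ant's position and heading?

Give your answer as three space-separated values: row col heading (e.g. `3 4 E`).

Step 1: on WHITE (3,4): turn R to E, flip to black, move to (3,5). |black|=1
Step 2: on WHITE (3,5): turn R to S, flip to black, move to (4,5). |black|=2
Step 3: on WHITE (4,5): turn R to W, flip to black, move to (4,4). |black|=3
Step 4: on WHITE (4,4): turn R to N, flip to black, move to (3,4). |black|=4
Step 5: on BLACK (3,4): turn L to W, flip to white, move to (3,3). |black|=3
Step 6: on WHITE (3,3): turn R to N, flip to black, move to (2,3). |black|=4
Step 7: on WHITE (2,3): turn R to E, flip to black, move to (2,4). |black|=5
Step 8: on WHITE (2,4): turn R to S, flip to black, move to (3,4). |black|=6
Step 9: on WHITE (3,4): turn R to W, flip to black, move to (3,3). |black|=7
Step 10: on BLACK (3,3): turn L to S, flip to white, move to (4,3). |black|=6
Step 11: on WHITE (4,3): turn R to W, flip to black, move to (4,2). |black|=7
Step 12: on WHITE (4,2): turn R to N, flip to black, move to (3,2). |black|=8
Step 13: on WHITE (3,2): turn R to E, flip to black, move to (3,3). |black|=9
Step 14: on WHITE (3,3): turn R to S, flip to black, move to (4,3). |black|=10
Step 15: on BLACK (4,3): turn L to E, flip to white, move to (4,4). |black|=9
Step 16: on BLACK (4,4): turn L to N, flip to white, move to (3,4). |black|=8

Answer: 3 4 N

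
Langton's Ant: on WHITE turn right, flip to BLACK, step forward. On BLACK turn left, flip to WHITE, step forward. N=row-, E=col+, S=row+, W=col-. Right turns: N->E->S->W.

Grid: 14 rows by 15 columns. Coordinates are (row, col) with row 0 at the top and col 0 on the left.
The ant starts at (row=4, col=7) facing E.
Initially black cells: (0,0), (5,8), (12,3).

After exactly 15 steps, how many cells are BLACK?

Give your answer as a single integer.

Answer: 12

Derivation:
Step 1: on WHITE (4,7): turn R to S, flip to black, move to (5,7). |black|=4
Step 2: on WHITE (5,7): turn R to W, flip to black, move to (5,6). |black|=5
Step 3: on WHITE (5,6): turn R to N, flip to black, move to (4,6). |black|=6
Step 4: on WHITE (4,6): turn R to E, flip to black, move to (4,7). |black|=7
Step 5: on BLACK (4,7): turn L to N, flip to white, move to (3,7). |black|=6
Step 6: on WHITE (3,7): turn R to E, flip to black, move to (3,8). |black|=7
Step 7: on WHITE (3,8): turn R to S, flip to black, move to (4,8). |black|=8
Step 8: on WHITE (4,8): turn R to W, flip to black, move to (4,7). |black|=9
Step 9: on WHITE (4,7): turn R to N, flip to black, move to (3,7). |black|=10
Step 10: on BLACK (3,7): turn L to W, flip to white, move to (3,6). |black|=9
Step 11: on WHITE (3,6): turn R to N, flip to black, move to (2,6). |black|=10
Step 12: on WHITE (2,6): turn R to E, flip to black, move to (2,7). |black|=11
Step 13: on WHITE (2,7): turn R to S, flip to black, move to (3,7). |black|=12
Step 14: on WHITE (3,7): turn R to W, flip to black, move to (3,6). |black|=13
Step 15: on BLACK (3,6): turn L to S, flip to white, move to (4,6). |black|=12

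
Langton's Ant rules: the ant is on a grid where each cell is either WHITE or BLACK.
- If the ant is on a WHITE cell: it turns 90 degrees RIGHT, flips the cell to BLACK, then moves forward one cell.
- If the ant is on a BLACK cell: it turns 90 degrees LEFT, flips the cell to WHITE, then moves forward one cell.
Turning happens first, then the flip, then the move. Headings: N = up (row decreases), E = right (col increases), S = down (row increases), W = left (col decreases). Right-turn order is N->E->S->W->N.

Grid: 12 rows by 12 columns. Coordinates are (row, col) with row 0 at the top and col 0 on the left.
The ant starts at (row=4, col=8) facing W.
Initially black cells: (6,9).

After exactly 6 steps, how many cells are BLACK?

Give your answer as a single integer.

Answer: 5

Derivation:
Step 1: on WHITE (4,8): turn R to N, flip to black, move to (3,8). |black|=2
Step 2: on WHITE (3,8): turn R to E, flip to black, move to (3,9). |black|=3
Step 3: on WHITE (3,9): turn R to S, flip to black, move to (4,9). |black|=4
Step 4: on WHITE (4,9): turn R to W, flip to black, move to (4,8). |black|=5
Step 5: on BLACK (4,8): turn L to S, flip to white, move to (5,8). |black|=4
Step 6: on WHITE (5,8): turn R to W, flip to black, move to (5,7). |black|=5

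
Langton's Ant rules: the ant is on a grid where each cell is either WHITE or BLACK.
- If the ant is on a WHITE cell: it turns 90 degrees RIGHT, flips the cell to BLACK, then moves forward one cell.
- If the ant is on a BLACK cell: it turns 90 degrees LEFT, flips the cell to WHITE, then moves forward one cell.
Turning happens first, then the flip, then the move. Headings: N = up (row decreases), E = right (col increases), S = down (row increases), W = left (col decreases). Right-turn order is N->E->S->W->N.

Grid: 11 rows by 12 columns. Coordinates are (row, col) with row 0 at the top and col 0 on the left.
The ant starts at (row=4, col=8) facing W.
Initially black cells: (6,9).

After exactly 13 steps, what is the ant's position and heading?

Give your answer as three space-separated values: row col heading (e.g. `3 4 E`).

Step 1: on WHITE (4,8): turn R to N, flip to black, move to (3,8). |black|=2
Step 2: on WHITE (3,8): turn R to E, flip to black, move to (3,9). |black|=3
Step 3: on WHITE (3,9): turn R to S, flip to black, move to (4,9). |black|=4
Step 4: on WHITE (4,9): turn R to W, flip to black, move to (4,8). |black|=5
Step 5: on BLACK (4,8): turn L to S, flip to white, move to (5,8). |black|=4
Step 6: on WHITE (5,8): turn R to W, flip to black, move to (5,7). |black|=5
Step 7: on WHITE (5,7): turn R to N, flip to black, move to (4,7). |black|=6
Step 8: on WHITE (4,7): turn R to E, flip to black, move to (4,8). |black|=7
Step 9: on WHITE (4,8): turn R to S, flip to black, move to (5,8). |black|=8
Step 10: on BLACK (5,8): turn L to E, flip to white, move to (5,9). |black|=7
Step 11: on WHITE (5,9): turn R to S, flip to black, move to (6,9). |black|=8
Step 12: on BLACK (6,9): turn L to E, flip to white, move to (6,10). |black|=7
Step 13: on WHITE (6,10): turn R to S, flip to black, move to (7,10). |black|=8

Answer: 7 10 S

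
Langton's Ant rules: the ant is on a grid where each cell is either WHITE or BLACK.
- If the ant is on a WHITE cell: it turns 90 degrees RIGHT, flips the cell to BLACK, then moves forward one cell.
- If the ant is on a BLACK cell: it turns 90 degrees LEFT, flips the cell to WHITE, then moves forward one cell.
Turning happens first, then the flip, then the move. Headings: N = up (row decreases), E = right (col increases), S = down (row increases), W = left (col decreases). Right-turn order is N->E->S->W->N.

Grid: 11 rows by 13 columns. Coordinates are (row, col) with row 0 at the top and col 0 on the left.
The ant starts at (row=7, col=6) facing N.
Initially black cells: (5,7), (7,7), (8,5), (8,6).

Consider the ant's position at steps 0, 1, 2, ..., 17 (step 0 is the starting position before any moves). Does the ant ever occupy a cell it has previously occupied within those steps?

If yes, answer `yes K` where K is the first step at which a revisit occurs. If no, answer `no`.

Answer: yes 5

Derivation:
Step 1: on WHITE (7,6): turn R to E, flip to black, move to (7,7). |black|=5 — new cell
Step 2: on BLACK (7,7): turn L to N, flip to white, move to (6,7). |black|=4 — new cell
Step 3: on WHITE (6,7): turn R to E, flip to black, move to (6,8). |black|=5 — new cell
Step 4: on WHITE (6,8): turn R to S, flip to black, move to (7,8). |black|=6 — new cell
Step 5: on WHITE (7,8): turn R to W, flip to black, move to (7,7). |black|=7 — REVISIT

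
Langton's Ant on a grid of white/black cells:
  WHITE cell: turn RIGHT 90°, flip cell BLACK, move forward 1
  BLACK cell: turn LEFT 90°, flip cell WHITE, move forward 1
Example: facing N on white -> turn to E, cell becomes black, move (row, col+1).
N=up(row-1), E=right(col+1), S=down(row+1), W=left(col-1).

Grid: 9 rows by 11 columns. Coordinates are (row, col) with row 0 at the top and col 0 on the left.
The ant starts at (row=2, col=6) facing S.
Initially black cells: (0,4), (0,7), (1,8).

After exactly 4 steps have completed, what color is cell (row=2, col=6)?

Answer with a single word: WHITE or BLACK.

Step 1: on WHITE (2,6): turn R to W, flip to black, move to (2,5). |black|=4
Step 2: on WHITE (2,5): turn R to N, flip to black, move to (1,5). |black|=5
Step 3: on WHITE (1,5): turn R to E, flip to black, move to (1,6). |black|=6
Step 4: on WHITE (1,6): turn R to S, flip to black, move to (2,6). |black|=7

Answer: BLACK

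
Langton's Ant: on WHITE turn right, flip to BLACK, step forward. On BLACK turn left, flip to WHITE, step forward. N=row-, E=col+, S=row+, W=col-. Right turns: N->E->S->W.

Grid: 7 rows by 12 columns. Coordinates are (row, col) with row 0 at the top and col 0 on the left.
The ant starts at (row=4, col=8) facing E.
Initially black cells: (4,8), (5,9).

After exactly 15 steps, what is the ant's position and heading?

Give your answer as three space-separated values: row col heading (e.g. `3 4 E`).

Answer: 4 7 S

Derivation:
Step 1: on BLACK (4,8): turn L to N, flip to white, move to (3,8). |black|=1
Step 2: on WHITE (3,8): turn R to E, flip to black, move to (3,9). |black|=2
Step 3: on WHITE (3,9): turn R to S, flip to black, move to (4,9). |black|=3
Step 4: on WHITE (4,9): turn R to W, flip to black, move to (4,8). |black|=4
Step 5: on WHITE (4,8): turn R to N, flip to black, move to (3,8). |black|=5
Step 6: on BLACK (3,8): turn L to W, flip to white, move to (3,7). |black|=4
Step 7: on WHITE (3,7): turn R to N, flip to black, move to (2,7). |black|=5
Step 8: on WHITE (2,7): turn R to E, flip to black, move to (2,8). |black|=6
Step 9: on WHITE (2,8): turn R to S, flip to black, move to (3,8). |black|=7
Step 10: on WHITE (3,8): turn R to W, flip to black, move to (3,7). |black|=8
Step 11: on BLACK (3,7): turn L to S, flip to white, move to (4,7). |black|=7
Step 12: on WHITE (4,7): turn R to W, flip to black, move to (4,6). |black|=8
Step 13: on WHITE (4,6): turn R to N, flip to black, move to (3,6). |black|=9
Step 14: on WHITE (3,6): turn R to E, flip to black, move to (3,7). |black|=10
Step 15: on WHITE (3,7): turn R to S, flip to black, move to (4,7). |black|=11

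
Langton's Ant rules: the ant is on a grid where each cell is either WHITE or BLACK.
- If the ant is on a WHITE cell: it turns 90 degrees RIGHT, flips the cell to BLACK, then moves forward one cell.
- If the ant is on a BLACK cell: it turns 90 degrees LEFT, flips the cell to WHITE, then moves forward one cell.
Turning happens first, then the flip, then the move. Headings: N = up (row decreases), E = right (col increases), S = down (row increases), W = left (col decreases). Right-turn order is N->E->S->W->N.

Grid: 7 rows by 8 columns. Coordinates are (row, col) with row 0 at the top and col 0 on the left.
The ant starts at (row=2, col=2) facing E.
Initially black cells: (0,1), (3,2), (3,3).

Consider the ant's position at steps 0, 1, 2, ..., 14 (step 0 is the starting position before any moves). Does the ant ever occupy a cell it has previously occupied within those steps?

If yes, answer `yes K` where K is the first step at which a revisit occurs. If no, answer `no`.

Answer: yes 6

Derivation:
Step 1: on WHITE (2,2): turn R to S, flip to black, move to (3,2). |black|=4 — new cell
Step 2: on BLACK (3,2): turn L to E, flip to white, move to (3,3). |black|=3 — new cell
Step 3: on BLACK (3,3): turn L to N, flip to white, move to (2,3). |black|=2 — new cell
Step 4: on WHITE (2,3): turn R to E, flip to black, move to (2,4). |black|=3 — new cell
Step 5: on WHITE (2,4): turn R to S, flip to black, move to (3,4). |black|=4 — new cell
Step 6: on WHITE (3,4): turn R to W, flip to black, move to (3,3). |black|=5 — REVISIT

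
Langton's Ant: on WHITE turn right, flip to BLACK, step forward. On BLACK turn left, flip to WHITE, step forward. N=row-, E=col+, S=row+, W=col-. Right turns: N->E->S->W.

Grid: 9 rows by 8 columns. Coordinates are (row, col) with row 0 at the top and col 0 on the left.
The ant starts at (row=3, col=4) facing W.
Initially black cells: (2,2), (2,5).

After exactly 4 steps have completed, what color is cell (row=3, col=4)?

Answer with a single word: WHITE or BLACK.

Step 1: on WHITE (3,4): turn R to N, flip to black, move to (2,4). |black|=3
Step 2: on WHITE (2,4): turn R to E, flip to black, move to (2,5). |black|=4
Step 3: on BLACK (2,5): turn L to N, flip to white, move to (1,5). |black|=3
Step 4: on WHITE (1,5): turn R to E, flip to black, move to (1,6). |black|=4

Answer: BLACK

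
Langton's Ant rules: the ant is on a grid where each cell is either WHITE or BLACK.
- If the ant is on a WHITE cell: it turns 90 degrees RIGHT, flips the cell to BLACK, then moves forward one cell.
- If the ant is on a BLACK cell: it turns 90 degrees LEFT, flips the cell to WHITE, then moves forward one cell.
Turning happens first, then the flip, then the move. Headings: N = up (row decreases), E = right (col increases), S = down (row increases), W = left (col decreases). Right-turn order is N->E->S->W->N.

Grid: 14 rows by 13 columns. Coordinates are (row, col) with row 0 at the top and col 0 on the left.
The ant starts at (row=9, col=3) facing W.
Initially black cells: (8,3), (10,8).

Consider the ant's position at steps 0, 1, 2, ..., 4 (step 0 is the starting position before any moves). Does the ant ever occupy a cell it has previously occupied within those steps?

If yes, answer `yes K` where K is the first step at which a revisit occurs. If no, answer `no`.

Step 1: on WHITE (9,3): turn R to N, flip to black, move to (8,3). |black|=3 — new cell
Step 2: on BLACK (8,3): turn L to W, flip to white, move to (8,2). |black|=2 — new cell
Step 3: on WHITE (8,2): turn R to N, flip to black, move to (7,2). |black|=3 — new cell
Step 4: on WHITE (7,2): turn R to E, flip to black, move to (7,3). |black|=4 — new cell
No revisit within 4 steps.

Answer: no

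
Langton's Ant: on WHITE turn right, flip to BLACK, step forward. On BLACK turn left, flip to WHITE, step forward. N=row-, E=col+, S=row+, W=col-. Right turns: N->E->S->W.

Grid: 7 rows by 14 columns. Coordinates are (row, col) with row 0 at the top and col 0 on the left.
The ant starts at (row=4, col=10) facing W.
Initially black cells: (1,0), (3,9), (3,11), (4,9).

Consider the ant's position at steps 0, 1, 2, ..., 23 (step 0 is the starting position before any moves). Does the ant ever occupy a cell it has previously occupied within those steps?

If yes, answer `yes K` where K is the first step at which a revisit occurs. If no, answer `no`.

Step 1: on WHITE (4,10): turn R to N, flip to black, move to (3,10). |black|=5 — new cell
Step 2: on WHITE (3,10): turn R to E, flip to black, move to (3,11). |black|=6 — new cell
Step 3: on BLACK (3,11): turn L to N, flip to white, move to (2,11). |black|=5 — new cell
Step 4: on WHITE (2,11): turn R to E, flip to black, move to (2,12). |black|=6 — new cell
Step 5: on WHITE (2,12): turn R to S, flip to black, move to (3,12). |black|=7 — new cell
Step 6: on WHITE (3,12): turn R to W, flip to black, move to (3,11). |black|=8 — REVISIT

Answer: yes 6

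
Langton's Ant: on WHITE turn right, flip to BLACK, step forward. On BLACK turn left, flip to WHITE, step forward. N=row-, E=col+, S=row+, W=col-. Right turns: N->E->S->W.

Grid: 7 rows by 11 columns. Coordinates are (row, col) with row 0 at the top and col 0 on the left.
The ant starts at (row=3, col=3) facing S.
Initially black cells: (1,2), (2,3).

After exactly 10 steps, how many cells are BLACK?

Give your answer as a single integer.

Step 1: on WHITE (3,3): turn R to W, flip to black, move to (3,2). |black|=3
Step 2: on WHITE (3,2): turn R to N, flip to black, move to (2,2). |black|=4
Step 3: on WHITE (2,2): turn R to E, flip to black, move to (2,3). |black|=5
Step 4: on BLACK (2,3): turn L to N, flip to white, move to (1,3). |black|=4
Step 5: on WHITE (1,3): turn R to E, flip to black, move to (1,4). |black|=5
Step 6: on WHITE (1,4): turn R to S, flip to black, move to (2,4). |black|=6
Step 7: on WHITE (2,4): turn R to W, flip to black, move to (2,3). |black|=7
Step 8: on WHITE (2,3): turn R to N, flip to black, move to (1,3). |black|=8
Step 9: on BLACK (1,3): turn L to W, flip to white, move to (1,2). |black|=7
Step 10: on BLACK (1,2): turn L to S, flip to white, move to (2,2). |black|=6

Answer: 6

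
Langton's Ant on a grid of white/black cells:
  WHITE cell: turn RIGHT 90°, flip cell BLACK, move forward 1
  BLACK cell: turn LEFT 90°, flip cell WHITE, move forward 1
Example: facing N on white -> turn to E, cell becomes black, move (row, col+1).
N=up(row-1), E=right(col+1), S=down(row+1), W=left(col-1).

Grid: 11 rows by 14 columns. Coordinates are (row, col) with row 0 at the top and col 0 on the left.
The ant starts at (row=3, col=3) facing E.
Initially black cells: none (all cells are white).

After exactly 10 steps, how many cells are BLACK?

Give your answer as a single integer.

Answer: 6

Derivation:
Step 1: on WHITE (3,3): turn R to S, flip to black, move to (4,3). |black|=1
Step 2: on WHITE (4,3): turn R to W, flip to black, move to (4,2). |black|=2
Step 3: on WHITE (4,2): turn R to N, flip to black, move to (3,2). |black|=3
Step 4: on WHITE (3,2): turn R to E, flip to black, move to (3,3). |black|=4
Step 5: on BLACK (3,3): turn L to N, flip to white, move to (2,3). |black|=3
Step 6: on WHITE (2,3): turn R to E, flip to black, move to (2,4). |black|=4
Step 7: on WHITE (2,4): turn R to S, flip to black, move to (3,4). |black|=5
Step 8: on WHITE (3,4): turn R to W, flip to black, move to (3,3). |black|=6
Step 9: on WHITE (3,3): turn R to N, flip to black, move to (2,3). |black|=7
Step 10: on BLACK (2,3): turn L to W, flip to white, move to (2,2). |black|=6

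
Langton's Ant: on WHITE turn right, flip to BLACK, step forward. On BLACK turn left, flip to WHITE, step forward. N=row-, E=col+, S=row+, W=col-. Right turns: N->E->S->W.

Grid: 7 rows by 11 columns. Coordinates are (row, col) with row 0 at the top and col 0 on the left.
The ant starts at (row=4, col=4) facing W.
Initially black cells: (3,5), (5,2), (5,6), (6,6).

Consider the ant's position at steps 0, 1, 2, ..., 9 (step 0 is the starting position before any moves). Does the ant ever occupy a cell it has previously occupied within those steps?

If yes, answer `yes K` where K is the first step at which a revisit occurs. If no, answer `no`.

Answer: yes 6

Derivation:
Step 1: on WHITE (4,4): turn R to N, flip to black, move to (3,4). |black|=5 — new cell
Step 2: on WHITE (3,4): turn R to E, flip to black, move to (3,5). |black|=6 — new cell
Step 3: on BLACK (3,5): turn L to N, flip to white, move to (2,5). |black|=5 — new cell
Step 4: on WHITE (2,5): turn R to E, flip to black, move to (2,6). |black|=6 — new cell
Step 5: on WHITE (2,6): turn R to S, flip to black, move to (3,6). |black|=7 — new cell
Step 6: on WHITE (3,6): turn R to W, flip to black, move to (3,5). |black|=8 — REVISIT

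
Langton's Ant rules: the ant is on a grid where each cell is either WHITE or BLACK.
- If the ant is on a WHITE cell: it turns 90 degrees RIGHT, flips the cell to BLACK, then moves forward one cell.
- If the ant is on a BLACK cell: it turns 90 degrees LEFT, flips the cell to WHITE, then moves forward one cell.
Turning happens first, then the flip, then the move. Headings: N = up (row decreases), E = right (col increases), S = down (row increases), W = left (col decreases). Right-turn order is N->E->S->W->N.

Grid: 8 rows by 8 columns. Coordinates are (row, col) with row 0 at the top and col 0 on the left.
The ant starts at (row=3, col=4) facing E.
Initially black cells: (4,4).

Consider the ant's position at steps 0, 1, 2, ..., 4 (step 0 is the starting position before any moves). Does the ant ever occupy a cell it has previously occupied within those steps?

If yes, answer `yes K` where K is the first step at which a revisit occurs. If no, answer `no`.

Step 1: on WHITE (3,4): turn R to S, flip to black, move to (4,4). |black|=2 — new cell
Step 2: on BLACK (4,4): turn L to E, flip to white, move to (4,5). |black|=1 — new cell
Step 3: on WHITE (4,5): turn R to S, flip to black, move to (5,5). |black|=2 — new cell
Step 4: on WHITE (5,5): turn R to W, flip to black, move to (5,4). |black|=3 — new cell
No revisit within 4 steps.

Answer: no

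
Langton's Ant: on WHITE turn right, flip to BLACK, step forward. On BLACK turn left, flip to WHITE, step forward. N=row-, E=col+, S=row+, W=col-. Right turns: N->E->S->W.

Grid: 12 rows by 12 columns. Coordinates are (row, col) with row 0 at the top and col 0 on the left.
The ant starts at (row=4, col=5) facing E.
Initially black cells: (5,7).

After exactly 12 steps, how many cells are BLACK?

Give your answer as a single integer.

Answer: 9

Derivation:
Step 1: on WHITE (4,5): turn R to S, flip to black, move to (5,5). |black|=2
Step 2: on WHITE (5,5): turn R to W, flip to black, move to (5,4). |black|=3
Step 3: on WHITE (5,4): turn R to N, flip to black, move to (4,4). |black|=4
Step 4: on WHITE (4,4): turn R to E, flip to black, move to (4,5). |black|=5
Step 5: on BLACK (4,5): turn L to N, flip to white, move to (3,5). |black|=4
Step 6: on WHITE (3,5): turn R to E, flip to black, move to (3,6). |black|=5
Step 7: on WHITE (3,6): turn R to S, flip to black, move to (4,6). |black|=6
Step 8: on WHITE (4,6): turn R to W, flip to black, move to (4,5). |black|=7
Step 9: on WHITE (4,5): turn R to N, flip to black, move to (3,5). |black|=8
Step 10: on BLACK (3,5): turn L to W, flip to white, move to (3,4). |black|=7
Step 11: on WHITE (3,4): turn R to N, flip to black, move to (2,4). |black|=8
Step 12: on WHITE (2,4): turn R to E, flip to black, move to (2,5). |black|=9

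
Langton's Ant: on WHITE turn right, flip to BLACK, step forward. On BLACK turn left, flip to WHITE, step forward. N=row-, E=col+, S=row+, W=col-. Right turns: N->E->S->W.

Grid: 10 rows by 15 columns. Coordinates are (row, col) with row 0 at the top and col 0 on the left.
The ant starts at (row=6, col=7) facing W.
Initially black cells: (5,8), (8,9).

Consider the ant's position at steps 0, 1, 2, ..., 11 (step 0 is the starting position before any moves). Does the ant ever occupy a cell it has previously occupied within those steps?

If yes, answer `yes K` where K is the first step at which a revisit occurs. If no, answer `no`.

Answer: yes 6

Derivation:
Step 1: on WHITE (6,7): turn R to N, flip to black, move to (5,7). |black|=3 — new cell
Step 2: on WHITE (5,7): turn R to E, flip to black, move to (5,8). |black|=4 — new cell
Step 3: on BLACK (5,8): turn L to N, flip to white, move to (4,8). |black|=3 — new cell
Step 4: on WHITE (4,8): turn R to E, flip to black, move to (4,9). |black|=4 — new cell
Step 5: on WHITE (4,9): turn R to S, flip to black, move to (5,9). |black|=5 — new cell
Step 6: on WHITE (5,9): turn R to W, flip to black, move to (5,8). |black|=6 — REVISIT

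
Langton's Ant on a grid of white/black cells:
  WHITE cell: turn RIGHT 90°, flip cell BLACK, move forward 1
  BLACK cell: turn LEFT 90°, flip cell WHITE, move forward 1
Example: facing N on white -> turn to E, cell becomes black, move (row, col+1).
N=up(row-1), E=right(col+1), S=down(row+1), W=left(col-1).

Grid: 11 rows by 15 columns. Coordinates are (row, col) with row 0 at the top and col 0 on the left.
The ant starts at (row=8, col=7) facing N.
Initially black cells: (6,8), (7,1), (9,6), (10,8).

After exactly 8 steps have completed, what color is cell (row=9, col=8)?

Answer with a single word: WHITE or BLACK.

Answer: BLACK

Derivation:
Step 1: on WHITE (8,7): turn R to E, flip to black, move to (8,8). |black|=5
Step 2: on WHITE (8,8): turn R to S, flip to black, move to (9,8). |black|=6
Step 3: on WHITE (9,8): turn R to W, flip to black, move to (9,7). |black|=7
Step 4: on WHITE (9,7): turn R to N, flip to black, move to (8,7). |black|=8
Step 5: on BLACK (8,7): turn L to W, flip to white, move to (8,6). |black|=7
Step 6: on WHITE (8,6): turn R to N, flip to black, move to (7,6). |black|=8
Step 7: on WHITE (7,6): turn R to E, flip to black, move to (7,7). |black|=9
Step 8: on WHITE (7,7): turn R to S, flip to black, move to (8,7). |black|=10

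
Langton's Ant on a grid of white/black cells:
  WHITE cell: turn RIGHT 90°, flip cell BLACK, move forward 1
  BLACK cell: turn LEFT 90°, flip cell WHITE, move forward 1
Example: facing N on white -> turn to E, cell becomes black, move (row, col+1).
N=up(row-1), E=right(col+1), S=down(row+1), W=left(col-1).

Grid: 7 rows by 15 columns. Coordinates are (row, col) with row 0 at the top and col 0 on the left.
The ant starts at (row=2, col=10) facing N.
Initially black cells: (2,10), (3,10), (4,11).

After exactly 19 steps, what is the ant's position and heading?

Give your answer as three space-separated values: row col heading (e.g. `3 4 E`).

Answer: 3 8 E

Derivation:
Step 1: on BLACK (2,10): turn L to W, flip to white, move to (2,9). |black|=2
Step 2: on WHITE (2,9): turn R to N, flip to black, move to (1,9). |black|=3
Step 3: on WHITE (1,9): turn R to E, flip to black, move to (1,10). |black|=4
Step 4: on WHITE (1,10): turn R to S, flip to black, move to (2,10). |black|=5
Step 5: on WHITE (2,10): turn R to W, flip to black, move to (2,9). |black|=6
Step 6: on BLACK (2,9): turn L to S, flip to white, move to (3,9). |black|=5
Step 7: on WHITE (3,9): turn R to W, flip to black, move to (3,8). |black|=6
Step 8: on WHITE (3,8): turn R to N, flip to black, move to (2,8). |black|=7
Step 9: on WHITE (2,8): turn R to E, flip to black, move to (2,9). |black|=8
Step 10: on WHITE (2,9): turn R to S, flip to black, move to (3,9). |black|=9
Step 11: on BLACK (3,9): turn L to E, flip to white, move to (3,10). |black|=8
Step 12: on BLACK (3,10): turn L to N, flip to white, move to (2,10). |black|=7
Step 13: on BLACK (2,10): turn L to W, flip to white, move to (2,9). |black|=6
Step 14: on BLACK (2,9): turn L to S, flip to white, move to (3,9). |black|=5
Step 15: on WHITE (3,9): turn R to W, flip to black, move to (3,8). |black|=6
Step 16: on BLACK (3,8): turn L to S, flip to white, move to (4,8). |black|=5
Step 17: on WHITE (4,8): turn R to W, flip to black, move to (4,7). |black|=6
Step 18: on WHITE (4,7): turn R to N, flip to black, move to (3,7). |black|=7
Step 19: on WHITE (3,7): turn R to E, flip to black, move to (3,8). |black|=8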